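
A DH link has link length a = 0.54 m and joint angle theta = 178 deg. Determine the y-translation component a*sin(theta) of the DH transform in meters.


a*sin(theta) = 0.54*sin(178 deg) = 0.0188

0.0188 m


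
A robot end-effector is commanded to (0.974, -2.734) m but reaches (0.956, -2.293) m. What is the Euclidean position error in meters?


dx = 0.956 - (0.974) = -0.0180, dy = -2.293 - (-2.734) = 0.4410
err = sqrt(0.000324 + 0.194481) = 0.4414

0.4414 m


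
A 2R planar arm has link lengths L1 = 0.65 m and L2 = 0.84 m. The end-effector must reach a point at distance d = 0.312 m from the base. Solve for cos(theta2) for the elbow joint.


cos(th2) = (d^2 - L1^2 - L2^2)/(2*L1*L2) = (0.312^2 - 0.65^2 - 0.84^2)/(2*0.65*0.84) = -0.9439

-0.9439


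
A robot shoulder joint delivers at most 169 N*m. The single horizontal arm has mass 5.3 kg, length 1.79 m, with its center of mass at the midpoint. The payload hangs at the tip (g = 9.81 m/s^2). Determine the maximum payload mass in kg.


tau_arm = m_arm*g*(L/2) = 5.3*9.81*1.79/2 = 46.5337 N*m
tau_payload = tau_max - tau_arm = 169 - 46.5337 = 122.4663
m_payload = tau_payload / (g*L) = 122.4663 / (9.81*1.79) = 6.9742

6.9742 kg


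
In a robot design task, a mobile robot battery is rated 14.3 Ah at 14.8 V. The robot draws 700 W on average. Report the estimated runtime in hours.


E = 14.3*14.8 = 211.6400 Wh
t = E/P = 211.6400/700 = 0.3023

0.3023 hours


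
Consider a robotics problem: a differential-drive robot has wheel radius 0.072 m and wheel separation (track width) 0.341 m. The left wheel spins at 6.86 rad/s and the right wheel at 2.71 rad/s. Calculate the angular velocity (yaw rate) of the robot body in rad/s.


omega = r*(wR - wL)/L = 0.072*(2.71 - (6.86))/0.341 = -0.8762

-0.8762 rad/s


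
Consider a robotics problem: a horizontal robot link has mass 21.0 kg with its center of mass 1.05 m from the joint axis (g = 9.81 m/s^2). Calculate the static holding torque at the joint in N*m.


tau = m*g*L = 21.0 * 9.81 * 1.05 = 216.3105

216.3105 N*m


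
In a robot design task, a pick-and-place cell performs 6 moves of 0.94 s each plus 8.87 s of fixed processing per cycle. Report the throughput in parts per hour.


T_cycle = 6*0.94 + 8.87 = 14.5100 s
rate = 3600/T = 248.1048

248.1048 parts/hour


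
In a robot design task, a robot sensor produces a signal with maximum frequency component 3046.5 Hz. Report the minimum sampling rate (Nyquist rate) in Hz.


f_s,min = 2*f_max = 2*3046.5 = 6093.0000

6093.0000 Hz


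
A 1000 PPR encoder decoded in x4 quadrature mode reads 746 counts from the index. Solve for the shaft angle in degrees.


angle = counts * 360 / (PPR*4) = 746 * 360 / 4000 = 67.1400

67.1400 degrees


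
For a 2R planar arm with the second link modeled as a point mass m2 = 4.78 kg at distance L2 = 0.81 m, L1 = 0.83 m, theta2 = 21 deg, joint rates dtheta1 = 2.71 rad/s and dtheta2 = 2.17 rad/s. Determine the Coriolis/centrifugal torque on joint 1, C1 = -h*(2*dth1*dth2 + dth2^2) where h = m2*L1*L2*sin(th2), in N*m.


h = m2*L1*L2*sin(th2) = 4.78*0.83*0.81*sin(21 deg) = 1.151649
C1 = -h*(2*2.71*2.17 + 2.17^2) = -1.151649*16.4703 = -18.9680

-18.9680 N*m


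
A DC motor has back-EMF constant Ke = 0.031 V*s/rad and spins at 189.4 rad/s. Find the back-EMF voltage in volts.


V_emf = Ke * omega = 0.031*189.4 = 5.8714

5.8714 V


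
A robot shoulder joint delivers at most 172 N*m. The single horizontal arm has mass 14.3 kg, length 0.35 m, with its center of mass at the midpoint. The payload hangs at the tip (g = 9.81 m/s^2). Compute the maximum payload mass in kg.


tau_arm = m_arm*g*(L/2) = 14.3*9.81*0.35/2 = 24.5495 N*m
tau_payload = tau_max - tau_arm = 172 - 24.5495 = 147.4505
m_payload = tau_payload / (g*L) = 147.4505 / (9.81*0.35) = 42.9447

42.9447 kg


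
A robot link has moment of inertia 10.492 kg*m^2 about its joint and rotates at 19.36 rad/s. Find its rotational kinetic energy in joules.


KE = (1/2)*I*omega^2 = 0.5*10.492*19.36^2 = 1966.2512

1966.2512 J


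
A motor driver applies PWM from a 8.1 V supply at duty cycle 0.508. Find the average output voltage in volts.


V_avg = V_supply * D = 8.1*0.508 = 4.1148

4.1148 V


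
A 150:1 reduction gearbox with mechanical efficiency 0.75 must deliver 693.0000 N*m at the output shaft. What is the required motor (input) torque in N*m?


tau_in = tau_out / (N * eta) = 693.0000 / (150 * 0.75) = 6.1600

6.1600 N*m


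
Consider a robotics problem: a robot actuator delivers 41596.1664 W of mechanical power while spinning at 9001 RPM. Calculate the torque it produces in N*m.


omega = 9001 * 2*pi/60 = 942.582516 rad/s
tau = P / omega = 41596.1664 / 942.582516 = 44.1300

44.1300 N*m


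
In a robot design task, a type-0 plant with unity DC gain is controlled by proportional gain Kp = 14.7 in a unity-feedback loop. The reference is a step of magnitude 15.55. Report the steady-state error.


e_ss = R/(1 + Kp) = 15.55/(1 + 14.7) = 15.55/15.7000 = 0.9904

0.9904


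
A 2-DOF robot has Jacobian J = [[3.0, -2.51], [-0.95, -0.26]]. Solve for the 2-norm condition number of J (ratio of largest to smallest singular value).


JJ^T eigenvalues: trace(JJ^T) = 16.2702, det(JJ^T) = det(J)^2 = 10.01406025
s_max^2 = (16.2702 + sqrt(224.66316704))/2 = 15.62948401
s_min^2 = (16.2702 - sqrt(224.66316704))/2 = 0.64071599
kappa = s_max/s_min = sqrt(15.62948401/0.64071599) = 4.9390

4.9390


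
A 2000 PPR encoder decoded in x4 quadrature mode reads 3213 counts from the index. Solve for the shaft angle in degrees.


angle = counts * 360 / (PPR*4) = 3213 * 360 / 8000 = 144.5850

144.5850 degrees


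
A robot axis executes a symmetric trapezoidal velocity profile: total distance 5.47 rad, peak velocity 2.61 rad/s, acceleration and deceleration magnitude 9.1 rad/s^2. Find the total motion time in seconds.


t_acc = v/a = 2.61/9.1 = 0.286813 s
d_acc = v^2/(2a) = 0.374291 rad (each ramp)
d_cruise = 5.47 - 2*0.374291 = 4.721418 rad
t_cruise = 4.721418/2.61 = 1.808972 s
t_total = 2*0.286813 + 1.808972 = 2.3826

2.3826 s


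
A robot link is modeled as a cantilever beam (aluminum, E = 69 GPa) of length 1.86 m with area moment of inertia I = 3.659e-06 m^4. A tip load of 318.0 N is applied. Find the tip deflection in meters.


delta = F*L^3/(3*E*I) = 318.0*1.86^3/(3*6.900e+10*3.659e-06)
      = 2046.284208/757413 = 0.0027

0.0027 m


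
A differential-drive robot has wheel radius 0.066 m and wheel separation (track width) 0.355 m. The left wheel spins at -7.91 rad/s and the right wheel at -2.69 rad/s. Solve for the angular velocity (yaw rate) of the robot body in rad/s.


omega = r*(wR - wL)/L = 0.066*(-2.69 - (-7.91))/0.355 = 0.9705

0.9705 rad/s


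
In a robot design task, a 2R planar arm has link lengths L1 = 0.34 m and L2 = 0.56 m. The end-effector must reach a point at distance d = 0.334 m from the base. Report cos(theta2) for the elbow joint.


cos(th2) = (d^2 - L1^2 - L2^2)/(2*L1*L2) = (0.334^2 - 0.34^2 - 0.56^2)/(2*0.34*0.56) = -0.8341

-0.8341


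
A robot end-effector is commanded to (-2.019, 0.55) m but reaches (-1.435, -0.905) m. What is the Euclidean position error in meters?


dx = -1.435 - (-2.019) = 0.5840, dy = -0.905 - (0.55) = -1.4550
err = sqrt(0.341056 + 2.117025) = 1.5678

1.5678 m


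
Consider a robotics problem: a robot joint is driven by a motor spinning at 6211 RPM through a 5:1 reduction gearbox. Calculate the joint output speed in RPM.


omega_joint = omega_motor / N = 6211 / 5 = 1242.2000

1242.2000 RPM


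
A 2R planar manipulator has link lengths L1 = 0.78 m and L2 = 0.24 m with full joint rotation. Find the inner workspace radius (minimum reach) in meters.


r_min = |L1 - L2| = |0.78 - 0.24| = 0.5400

0.5400 m


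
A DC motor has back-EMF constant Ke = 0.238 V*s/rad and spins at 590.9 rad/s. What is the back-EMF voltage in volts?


V_emf = Ke * omega = 0.238*590.9 = 140.6342

140.6342 V


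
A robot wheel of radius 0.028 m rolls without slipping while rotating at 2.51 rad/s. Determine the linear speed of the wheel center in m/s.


v = omega * r = 2.51 * 0.028 = 0.0703

0.0703 m/s


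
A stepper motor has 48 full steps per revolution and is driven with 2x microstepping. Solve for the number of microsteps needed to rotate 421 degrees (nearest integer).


step_size = 360/(48*2) = 360/96 = 3.750000 deg
n = 421/(360/96) = 421*96/360 = 112.2667 -> 112

112 steps


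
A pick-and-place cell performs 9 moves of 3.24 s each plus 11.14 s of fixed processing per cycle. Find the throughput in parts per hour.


T_cycle = 9*3.24 + 11.14 = 40.3000 s
rate = 3600/T = 89.3300

89.3300 parts/hour


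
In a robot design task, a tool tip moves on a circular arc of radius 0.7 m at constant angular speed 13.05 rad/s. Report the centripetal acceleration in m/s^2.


a_c = omega^2 * r = 13.05^2 * 0.7 = 119.2117

119.2117 m/s^2


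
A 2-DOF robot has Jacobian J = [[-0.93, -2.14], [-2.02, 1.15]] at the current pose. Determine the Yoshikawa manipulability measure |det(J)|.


det(J) = -0.93*1.15 - (-2.14)*(-2.02) = -5.3923
|det(J)| = 5.3923

5.3923


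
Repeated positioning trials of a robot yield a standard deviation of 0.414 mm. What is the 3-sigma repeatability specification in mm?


repeatability = 3*sigma = 3*0.414 = 1.2420

1.2420 mm


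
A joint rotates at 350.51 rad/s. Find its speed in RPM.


RPM = 350.51 * 60/(2*pi) = 3347.1239

3347.1239 RPM


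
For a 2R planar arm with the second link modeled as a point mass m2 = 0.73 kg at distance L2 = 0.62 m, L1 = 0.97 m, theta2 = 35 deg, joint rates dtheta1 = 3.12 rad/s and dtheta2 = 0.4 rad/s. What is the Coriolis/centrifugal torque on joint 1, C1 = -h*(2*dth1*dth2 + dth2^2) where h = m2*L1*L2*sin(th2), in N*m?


h = m2*L1*L2*sin(th2) = 0.73*0.97*0.62*sin(35 deg) = 0.251813
C1 = -h*(2*3.12*0.4 + 0.4^2) = -0.251813*2.6560 = -0.6688

-0.6688 N*m


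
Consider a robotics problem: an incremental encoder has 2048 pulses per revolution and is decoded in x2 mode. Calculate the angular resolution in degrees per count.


resolution = 360 / (PPR * 2) = 360 / 4096 = 0.0879

0.0879 degrees


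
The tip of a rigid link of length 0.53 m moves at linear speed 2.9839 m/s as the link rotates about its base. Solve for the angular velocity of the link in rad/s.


omega = v / L = 2.9839 / 0.53 = 5.6300

5.6300 rad/s


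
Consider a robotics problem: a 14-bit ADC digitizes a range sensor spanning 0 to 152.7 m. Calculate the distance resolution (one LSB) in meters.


res = range / 2^n = 152.7/2^14 = 152.7/16384 = 0.0093

0.0093 m


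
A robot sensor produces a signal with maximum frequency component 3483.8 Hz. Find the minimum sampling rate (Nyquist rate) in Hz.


f_s,min = 2*f_max = 2*3483.8 = 6967.6000

6967.6000 Hz


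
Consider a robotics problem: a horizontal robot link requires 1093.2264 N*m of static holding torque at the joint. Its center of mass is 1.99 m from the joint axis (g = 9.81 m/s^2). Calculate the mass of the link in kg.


m = tau / (g*L) = 1093.2264 / (9.81 * 1.99) = 56.0000

56.0000 kg


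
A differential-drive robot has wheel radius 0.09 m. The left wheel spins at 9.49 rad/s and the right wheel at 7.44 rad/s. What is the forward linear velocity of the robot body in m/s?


v = r*(wR + wL)/2 = 0.09*(7.44 + 9.49)/2 = 0.7618

0.7618 m/s


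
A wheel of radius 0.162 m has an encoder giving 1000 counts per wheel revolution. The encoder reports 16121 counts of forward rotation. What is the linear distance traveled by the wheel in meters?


revs = 16121/1000 = 16.121000
d = revs * 2*pi*r = 16.121000 * 2*pi*0.162 = 16.4092

16.4092 m


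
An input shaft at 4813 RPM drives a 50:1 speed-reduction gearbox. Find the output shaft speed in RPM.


omega_out = omega_in / N = 4813 / 50 = 96.2600

96.2600 RPM


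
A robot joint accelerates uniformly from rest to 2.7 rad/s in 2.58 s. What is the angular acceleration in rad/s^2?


alpha = delta_omega / t = 2.7 / 2.58 = 1.0465

1.0465 rad/s^2


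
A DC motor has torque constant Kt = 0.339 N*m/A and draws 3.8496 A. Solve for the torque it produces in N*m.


tau = Kt * I = 0.339*3.8496 = 1.3050

1.3050 N*m


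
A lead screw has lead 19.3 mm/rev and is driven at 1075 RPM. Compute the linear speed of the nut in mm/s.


v = lead * (RPM/60) = 19.3*1075/60 = 345.7917

345.7917 mm/s


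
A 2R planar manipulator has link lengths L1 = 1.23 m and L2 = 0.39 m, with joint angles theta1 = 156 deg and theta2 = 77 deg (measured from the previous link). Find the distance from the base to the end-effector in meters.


x = L1*cos(th1) + L2*cos(th1+th2) = -1.358369
y = L1*sin(th1) + L2*sin(th1+th2) = 0.188818
d = sqrt(x^2 + y^2) = sqrt(1.845166 + 0.035652) = 1.3714

1.3714 m


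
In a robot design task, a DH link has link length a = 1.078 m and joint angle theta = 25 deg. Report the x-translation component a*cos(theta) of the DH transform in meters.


a*cos(theta) = 1.078*cos(25 deg) = 0.9770

0.9770 m


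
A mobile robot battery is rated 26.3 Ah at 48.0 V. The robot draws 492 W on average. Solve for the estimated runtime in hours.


E = 26.3*48.0 = 1262.4000 Wh
t = E/P = 1262.4000/492 = 2.5659

2.5659 hours


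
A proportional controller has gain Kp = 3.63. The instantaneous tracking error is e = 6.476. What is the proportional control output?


u_P = Kp * e = 3.63 * 6.476 = 23.5079

23.5079


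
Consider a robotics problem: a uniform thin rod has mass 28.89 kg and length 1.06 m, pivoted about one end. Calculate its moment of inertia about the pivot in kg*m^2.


I = (1/3)*m*L^2 = (1/3)*28.89*1.06^2 = 10.8203

10.8203 kg*m^2


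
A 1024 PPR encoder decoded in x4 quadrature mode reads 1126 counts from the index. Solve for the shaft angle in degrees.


angle = counts * 360 / (PPR*4) = 1126 * 360 / 4096 = 98.9648

98.9648 degrees


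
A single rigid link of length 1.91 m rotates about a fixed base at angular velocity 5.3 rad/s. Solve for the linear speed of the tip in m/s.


v = L*omega = 1.91 * 5.3 = 10.1230

10.1230 m/s


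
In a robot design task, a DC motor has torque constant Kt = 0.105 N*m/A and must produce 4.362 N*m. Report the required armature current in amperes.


I = tau / Kt = 4.362/0.105 = 41.5429

41.5429 A


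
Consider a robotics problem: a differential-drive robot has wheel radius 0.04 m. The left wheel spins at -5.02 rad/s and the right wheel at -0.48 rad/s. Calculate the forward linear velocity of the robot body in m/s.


v = r*(wR + wL)/2 = 0.04*(-0.48 + -5.02)/2 = -0.1100

-0.1100 m/s


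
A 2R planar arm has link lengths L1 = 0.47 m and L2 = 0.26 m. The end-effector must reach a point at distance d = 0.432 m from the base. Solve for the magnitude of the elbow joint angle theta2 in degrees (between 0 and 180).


cos(th2) = (d^2 - L1^2 - L2^2)/(2*L1*L2) = (0.432^2 - 0.47^2 - 0.26^2)/(2*0.47*0.26) = -0.41684124
th2 = acos(-0.41684124) = 114.6353 deg

114.6353 degrees


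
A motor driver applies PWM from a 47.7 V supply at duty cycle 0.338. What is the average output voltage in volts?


V_avg = V_supply * D = 47.7*0.338 = 16.1226

16.1226 V


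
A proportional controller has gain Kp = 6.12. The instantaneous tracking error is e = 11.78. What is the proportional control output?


u_P = Kp * e = 6.12 * 11.78 = 72.0936

72.0936


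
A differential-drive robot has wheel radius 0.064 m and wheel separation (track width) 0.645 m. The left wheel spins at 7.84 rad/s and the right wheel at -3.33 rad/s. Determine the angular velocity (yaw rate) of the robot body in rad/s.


omega = r*(wR - wL)/L = 0.064*(-3.33 - (7.84))/0.645 = -1.1083

-1.1083 rad/s


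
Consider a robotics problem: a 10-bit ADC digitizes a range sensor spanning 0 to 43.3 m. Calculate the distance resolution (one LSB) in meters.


res = range / 2^n = 43.3/2^10 = 43.3/1024 = 0.0423

0.0423 m


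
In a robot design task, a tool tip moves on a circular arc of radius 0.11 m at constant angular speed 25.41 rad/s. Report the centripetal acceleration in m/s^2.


a_c = omega^2 * r = 25.41^2 * 0.11 = 71.0235

71.0235 m/s^2


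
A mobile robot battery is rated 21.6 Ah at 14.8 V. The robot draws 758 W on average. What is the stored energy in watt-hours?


E = capacity * V = 21.6*14.8 = 319.6800

319.6800 Wh


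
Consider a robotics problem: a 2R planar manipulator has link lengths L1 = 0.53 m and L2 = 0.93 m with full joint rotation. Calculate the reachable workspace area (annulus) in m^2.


r_max = L1 + L2 = 1.4600, r_min = |L1 - L2| = 0.4000
A = pi*(r_max^2 - r_min^2) = pi*(2.1316 - 0.1600) = 6.1940

6.1940 m^2


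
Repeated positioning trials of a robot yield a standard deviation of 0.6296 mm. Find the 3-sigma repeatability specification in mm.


repeatability = 3*sigma = 3*0.6296 = 1.8888

1.8888 mm


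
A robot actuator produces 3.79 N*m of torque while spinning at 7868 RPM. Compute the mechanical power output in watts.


omega = 7868 * 2*pi/60 = 823.935033 rad/s
P = tau * omega = 3.79 * 823.935033 = 3122.7138

3122.7138 W


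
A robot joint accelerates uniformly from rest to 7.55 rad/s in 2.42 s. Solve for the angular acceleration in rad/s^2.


alpha = delta_omega / t = 7.55 / 2.42 = 3.1198

3.1198 rad/s^2


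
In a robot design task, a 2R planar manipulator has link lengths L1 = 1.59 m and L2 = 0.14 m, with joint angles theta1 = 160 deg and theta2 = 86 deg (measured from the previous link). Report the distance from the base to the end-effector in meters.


x = L1*cos(th1) + L2*cos(th1+th2) = -1.551054
y = L1*sin(th1) + L2*sin(th1+th2) = 0.415916
d = sqrt(x^2 + y^2) = sqrt(2.405769 + 0.172986) = 1.6059

1.6059 m


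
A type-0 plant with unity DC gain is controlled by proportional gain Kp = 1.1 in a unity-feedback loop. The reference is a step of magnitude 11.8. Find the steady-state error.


e_ss = R/(1 + Kp) = 11.8/(1 + 1.1) = 11.8/2.1000 = 5.6190

5.6190


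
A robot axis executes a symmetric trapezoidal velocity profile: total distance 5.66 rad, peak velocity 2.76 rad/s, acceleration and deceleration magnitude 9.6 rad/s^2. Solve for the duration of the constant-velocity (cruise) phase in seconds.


t_acc = v/a = 0.287500 s, d_acc = v^2/(2a) = 0.396750 rad each
d_cruise = 5.66 - 2*0.396750 = 4.866500 rad
t_cruise = d_cruise/v = 4.866500/2.76 = 1.7632

1.7632 s


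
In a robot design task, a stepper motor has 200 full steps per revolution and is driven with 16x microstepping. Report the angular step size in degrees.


step = 360/(200*16) = 360/3200 = 0.1125

0.1125 degrees


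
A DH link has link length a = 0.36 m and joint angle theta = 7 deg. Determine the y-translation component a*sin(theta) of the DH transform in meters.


a*sin(theta) = 0.36*sin(7 deg) = 0.0439

0.0439 m


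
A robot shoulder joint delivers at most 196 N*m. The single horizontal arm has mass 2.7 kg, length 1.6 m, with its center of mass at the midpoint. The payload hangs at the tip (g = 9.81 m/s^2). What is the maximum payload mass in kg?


tau_arm = m_arm*g*(L/2) = 2.7*9.81*1.6/2 = 21.1896 N*m
tau_payload = tau_max - tau_arm = 196 - 21.1896 = 174.8104
m_payload = tau_payload / (g*L) = 174.8104 / (9.81*1.6) = 11.1373

11.1373 kg


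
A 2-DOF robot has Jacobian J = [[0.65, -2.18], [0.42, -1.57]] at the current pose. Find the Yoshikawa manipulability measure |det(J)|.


det(J) = 0.65*-1.57 - (-2.18)*(0.42) = -0.1049
|det(J)| = 0.1049

0.1049


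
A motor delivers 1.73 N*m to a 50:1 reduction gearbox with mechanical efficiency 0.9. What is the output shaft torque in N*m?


tau_out = tau_in * N * eta = 1.73 * 50 * 0.9 = 77.8500

77.8500 N*m


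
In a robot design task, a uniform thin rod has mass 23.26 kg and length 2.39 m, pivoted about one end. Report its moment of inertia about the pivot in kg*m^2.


I = (1/3)*m*L^2 = (1/3)*23.26*2.39^2 = 44.2878

44.2878 kg*m^2


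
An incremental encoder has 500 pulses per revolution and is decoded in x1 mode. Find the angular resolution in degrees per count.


resolution = 360 / (PPR * 1) = 360 / 500 = 0.7200

0.7200 degrees


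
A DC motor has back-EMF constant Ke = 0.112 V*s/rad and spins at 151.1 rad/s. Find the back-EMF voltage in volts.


V_emf = Ke * omega = 0.112*151.1 = 16.9232

16.9232 V


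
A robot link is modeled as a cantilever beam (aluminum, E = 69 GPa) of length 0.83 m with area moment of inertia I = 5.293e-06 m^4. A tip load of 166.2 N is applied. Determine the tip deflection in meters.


delta = F*L^3/(3*E*I) = 166.2*0.83^3/(3*6.900e+10*5.293e-06)
      = 95.0309994/1095651 = 8.6735e-05

8.6735e-05 m


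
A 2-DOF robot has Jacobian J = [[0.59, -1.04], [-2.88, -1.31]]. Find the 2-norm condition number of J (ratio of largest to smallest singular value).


JJ^T eigenvalues: trace(JJ^T) = 11.4402, det(JJ^T) = det(J)^2 = 14.19857761
s_max^2 = (11.4402 + sqrt(74.08386560))/2 = 10.02369924
s_min^2 = (11.4402 - sqrt(74.08386560))/2 = 1.41650076
kappa = s_max/s_min = sqrt(10.02369924/1.41650076) = 2.6601

2.6601


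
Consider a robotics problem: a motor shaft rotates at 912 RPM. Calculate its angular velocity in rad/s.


omega = 912 * 2*pi/60 = 95.5044

95.5044 rad/s


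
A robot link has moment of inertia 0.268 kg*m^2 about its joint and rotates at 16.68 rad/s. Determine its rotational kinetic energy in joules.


KE = (1/2)*I*omega^2 = 0.5*0.268*16.68^2 = 37.2818

37.2818 J


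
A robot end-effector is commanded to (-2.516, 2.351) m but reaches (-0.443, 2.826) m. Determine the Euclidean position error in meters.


dx = -0.443 - (-2.516) = 2.0730, dy = 2.826 - (2.351) = 0.4750
err = sqrt(4.297329 + 0.225625) = 2.1267

2.1267 m


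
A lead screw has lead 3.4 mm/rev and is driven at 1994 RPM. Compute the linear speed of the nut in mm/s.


v = lead * (RPM/60) = 3.4*1994/60 = 112.9933

112.9933 mm/s


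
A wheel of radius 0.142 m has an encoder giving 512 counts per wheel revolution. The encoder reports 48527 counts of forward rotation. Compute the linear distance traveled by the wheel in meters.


revs = 48527/512 = 94.779297
d = revs * 2*pi*r = 94.779297 * 2*pi*0.142 = 84.5633

84.5633 m


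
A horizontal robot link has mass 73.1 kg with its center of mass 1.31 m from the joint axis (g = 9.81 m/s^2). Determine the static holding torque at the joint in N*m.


tau = m*g*L = 73.1 * 9.81 * 1.31 = 939.4154

939.4154 N*m


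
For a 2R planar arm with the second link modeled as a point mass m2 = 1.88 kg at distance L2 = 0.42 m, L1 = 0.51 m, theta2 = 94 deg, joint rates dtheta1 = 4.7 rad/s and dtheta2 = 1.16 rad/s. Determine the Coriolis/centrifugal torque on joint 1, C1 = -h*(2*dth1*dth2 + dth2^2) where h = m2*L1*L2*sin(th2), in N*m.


h = m2*L1*L2*sin(th2) = 1.88*0.51*0.42*sin(94 deg) = 0.401715
C1 = -h*(2*4.7*1.16 + 1.16^2) = -0.401715*12.2496 = -4.9208

-4.9208 N*m


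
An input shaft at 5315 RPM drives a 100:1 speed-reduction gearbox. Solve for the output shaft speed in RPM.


omega_out = omega_in / N = 5315 / 100 = 53.1500

53.1500 RPM


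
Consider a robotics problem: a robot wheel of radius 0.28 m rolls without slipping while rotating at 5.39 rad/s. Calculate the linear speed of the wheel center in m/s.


v = omega * r = 5.39 * 0.28 = 1.5092

1.5092 m/s


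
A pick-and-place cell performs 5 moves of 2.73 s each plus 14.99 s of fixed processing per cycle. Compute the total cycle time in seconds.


T = 5*2.73 + 14.99 = 28.6400

28.6400 s


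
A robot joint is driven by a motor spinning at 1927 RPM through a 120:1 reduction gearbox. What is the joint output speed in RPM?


omega_joint = omega_motor / N = 1927 / 120 = 16.0583

16.0583 RPM


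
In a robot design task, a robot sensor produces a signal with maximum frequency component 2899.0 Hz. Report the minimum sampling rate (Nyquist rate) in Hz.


f_s,min = 2*f_max = 2*2899.0 = 5798.0000

5798.0000 Hz


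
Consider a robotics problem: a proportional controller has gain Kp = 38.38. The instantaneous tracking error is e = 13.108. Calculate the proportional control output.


u_P = Kp * e = 38.38 * 13.108 = 503.0850

503.0850


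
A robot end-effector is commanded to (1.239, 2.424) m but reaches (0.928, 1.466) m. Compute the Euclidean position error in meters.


dx = 0.928 - (1.239) = -0.3110, dy = 1.466 - (2.424) = -0.9580
err = sqrt(0.096721 + 0.917764) = 1.0072

1.0072 m


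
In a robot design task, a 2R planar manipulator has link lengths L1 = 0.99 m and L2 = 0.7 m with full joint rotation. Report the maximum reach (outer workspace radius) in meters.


r_max = L1 + L2 = 0.99 + 0.7 = 1.6900

1.6900 m


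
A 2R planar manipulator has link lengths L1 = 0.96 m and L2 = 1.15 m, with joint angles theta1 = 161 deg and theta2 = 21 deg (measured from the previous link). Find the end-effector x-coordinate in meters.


x = L1*cos(th1) + L2*cos(th1+th2) = 0.96*cos(161 deg) + 1.15*cos(182 deg) = -2.0570

-2.0570 m


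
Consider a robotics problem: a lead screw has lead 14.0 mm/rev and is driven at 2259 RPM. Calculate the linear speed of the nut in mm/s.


v = lead * (RPM/60) = 14.0*2259/60 = 527.1000

527.1000 mm/s


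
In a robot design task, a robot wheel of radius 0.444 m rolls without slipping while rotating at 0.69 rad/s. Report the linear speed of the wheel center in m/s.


v = omega * r = 0.69 * 0.444 = 0.3064

0.3064 m/s


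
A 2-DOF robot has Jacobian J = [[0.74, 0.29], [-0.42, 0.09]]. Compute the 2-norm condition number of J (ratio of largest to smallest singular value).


JJ^T eigenvalues: trace(JJ^T) = 0.8162, det(JJ^T) = det(J)^2 = 0.03549456
s_max^2 = (0.8162 + sqrt(0.52420420))/2 = 0.77010974
s_min^2 = (0.8162 - sqrt(0.52420420))/2 = 0.04609026
kappa = s_max/s_min = sqrt(0.77010974/0.04609026) = 4.0876

4.0876


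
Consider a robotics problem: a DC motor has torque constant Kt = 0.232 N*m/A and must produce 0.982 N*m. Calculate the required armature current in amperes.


I = tau / Kt = 0.982/0.232 = 4.2328

4.2328 A


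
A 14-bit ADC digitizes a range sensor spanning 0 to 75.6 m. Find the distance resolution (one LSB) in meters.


res = range / 2^n = 75.6/2^14 = 75.6/16384 = 0.0046

0.0046 m


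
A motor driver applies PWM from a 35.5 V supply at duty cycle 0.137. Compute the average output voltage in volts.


V_avg = V_supply * D = 35.5*0.137 = 4.8635

4.8635 V


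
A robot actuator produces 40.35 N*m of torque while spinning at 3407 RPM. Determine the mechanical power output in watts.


omega = 3407 * 2*pi/60 = 356.780206 rad/s
P = tau * omega = 40.35 * 356.780206 = 14396.0813

14396.0813 W


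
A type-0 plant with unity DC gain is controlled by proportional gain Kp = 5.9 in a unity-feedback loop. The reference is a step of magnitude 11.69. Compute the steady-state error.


e_ss = R/(1 + Kp) = 11.69/(1 + 5.9) = 11.69/6.9000 = 1.6942

1.6942


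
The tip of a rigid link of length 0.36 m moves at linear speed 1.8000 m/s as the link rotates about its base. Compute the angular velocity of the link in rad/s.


omega = v / L = 1.8000 / 0.36 = 5.0000

5.0000 rad/s


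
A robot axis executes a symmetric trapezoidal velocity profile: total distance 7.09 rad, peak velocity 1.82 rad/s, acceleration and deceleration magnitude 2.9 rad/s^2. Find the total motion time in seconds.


t_acc = v/a = 1.82/2.9 = 0.627586 s
d_acc = v^2/(2a) = 0.571103 rad (each ramp)
d_cruise = 7.09 - 2*0.571103 = 5.947794 rad
t_cruise = 5.947794/1.82 = 3.268019 s
t_total = 2*0.627586 + 3.268019 = 4.5232

4.5232 s


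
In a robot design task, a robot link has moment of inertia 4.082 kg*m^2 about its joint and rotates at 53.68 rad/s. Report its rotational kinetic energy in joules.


KE = (1/2)*I*omega^2 = 0.5*4.082*53.68^2 = 5881.2280

5881.2280 J


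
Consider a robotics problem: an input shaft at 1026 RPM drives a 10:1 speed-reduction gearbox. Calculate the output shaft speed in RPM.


omega_out = omega_in / N = 1026 / 10 = 102.6000

102.6000 RPM


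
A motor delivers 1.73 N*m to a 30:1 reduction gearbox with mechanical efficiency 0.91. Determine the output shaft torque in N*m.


tau_out = tau_in * N * eta = 1.73 * 30 * 0.91 = 47.2290

47.2290 N*m


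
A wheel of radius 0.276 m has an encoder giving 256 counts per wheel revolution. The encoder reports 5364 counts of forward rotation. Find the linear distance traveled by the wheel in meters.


revs = 5364/256 = 20.953125
d = revs * 2*pi*r = 20.953125 * 2*pi*0.276 = 36.3361

36.3361 m


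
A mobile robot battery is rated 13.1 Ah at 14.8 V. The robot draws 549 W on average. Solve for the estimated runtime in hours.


E = 13.1*14.8 = 193.8800 Wh
t = E/P = 193.8800/549 = 0.3532

0.3532 hours


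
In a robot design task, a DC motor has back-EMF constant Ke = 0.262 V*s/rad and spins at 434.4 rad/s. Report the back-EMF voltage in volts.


V_emf = Ke * omega = 0.262*434.4 = 113.8128

113.8128 V


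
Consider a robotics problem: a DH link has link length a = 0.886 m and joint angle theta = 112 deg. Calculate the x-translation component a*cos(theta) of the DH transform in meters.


a*cos(theta) = 0.886*cos(112 deg) = -0.3319

-0.3319 m


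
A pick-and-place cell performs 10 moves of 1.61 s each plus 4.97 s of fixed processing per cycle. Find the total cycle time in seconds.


T = 10*1.61 + 4.97 = 21.0700

21.0700 s


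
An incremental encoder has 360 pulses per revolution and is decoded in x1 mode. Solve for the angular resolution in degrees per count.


resolution = 360 / (PPR * 1) = 360 / 360 = 1.0000

1.0000 degrees


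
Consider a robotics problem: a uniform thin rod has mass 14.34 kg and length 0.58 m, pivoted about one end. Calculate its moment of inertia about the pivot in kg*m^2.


I = (1/3)*m*L^2 = (1/3)*14.34*0.58^2 = 1.6080

1.6080 kg*m^2


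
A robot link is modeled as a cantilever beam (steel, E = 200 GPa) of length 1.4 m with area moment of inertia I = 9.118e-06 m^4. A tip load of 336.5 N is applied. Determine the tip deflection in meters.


delta = F*L^3/(3*E*I) = 336.5*1.4^3/(3*2.000e+11*9.118e-06)
      = 923.356/5470800 = 1.6878e-04

1.6878e-04 m


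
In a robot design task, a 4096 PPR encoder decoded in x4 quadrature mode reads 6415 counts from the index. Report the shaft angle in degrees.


angle = counts * 360 / (PPR*4) = 6415 * 360 / 16384 = 140.9546

140.9546 degrees


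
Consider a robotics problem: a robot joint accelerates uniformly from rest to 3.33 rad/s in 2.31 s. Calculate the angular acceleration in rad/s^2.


alpha = delta_omega / t = 3.33 / 2.31 = 1.4416

1.4416 rad/s^2


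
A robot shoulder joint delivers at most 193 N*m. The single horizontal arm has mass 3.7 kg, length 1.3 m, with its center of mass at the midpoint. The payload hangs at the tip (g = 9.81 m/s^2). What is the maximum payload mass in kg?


tau_arm = m_arm*g*(L/2) = 3.7*9.81*1.3/2 = 23.5931 N*m
tau_payload = tau_max - tau_arm = 193 - 23.5931 = 169.4069
m_payload = tau_payload / (g*L) = 169.4069 / (9.81*1.3) = 13.2837

13.2837 kg


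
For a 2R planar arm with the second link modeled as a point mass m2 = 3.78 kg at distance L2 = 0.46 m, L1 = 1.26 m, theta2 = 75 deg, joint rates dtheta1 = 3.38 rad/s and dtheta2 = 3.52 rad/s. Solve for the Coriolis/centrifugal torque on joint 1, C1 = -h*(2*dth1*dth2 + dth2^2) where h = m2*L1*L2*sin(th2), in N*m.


h = m2*L1*L2*sin(th2) = 3.78*1.26*0.46*sin(75 deg) = 2.116235
C1 = -h*(2*3.38*3.52 + 3.52^2) = -2.116235*36.1856 = -76.5772

-76.5772 N*m


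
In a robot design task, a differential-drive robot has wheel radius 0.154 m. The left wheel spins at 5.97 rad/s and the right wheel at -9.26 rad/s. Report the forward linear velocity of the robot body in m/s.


v = r*(wR + wL)/2 = 0.154*(-9.26 + 5.97)/2 = -0.2533

-0.2533 m/s


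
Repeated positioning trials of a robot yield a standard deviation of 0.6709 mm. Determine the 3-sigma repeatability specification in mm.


repeatability = 3*sigma = 3*0.6709 = 2.0127

2.0127 mm


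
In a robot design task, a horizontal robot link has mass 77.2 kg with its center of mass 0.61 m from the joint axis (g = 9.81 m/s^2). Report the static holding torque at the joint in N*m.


tau = m*g*L = 77.2 * 9.81 * 0.61 = 461.9725

461.9725 N*m


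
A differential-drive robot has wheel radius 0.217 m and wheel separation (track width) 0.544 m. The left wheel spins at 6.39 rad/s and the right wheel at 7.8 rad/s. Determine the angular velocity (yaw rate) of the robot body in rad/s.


omega = r*(wR - wL)/L = 0.217*(7.8 - (6.39))/0.544 = 0.5624

0.5624 rad/s


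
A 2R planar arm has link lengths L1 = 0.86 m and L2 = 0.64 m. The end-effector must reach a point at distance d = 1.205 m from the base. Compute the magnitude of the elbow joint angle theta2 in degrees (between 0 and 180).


cos(th2) = (d^2 - L1^2 - L2^2)/(2*L1*L2) = (1.205^2 - 0.86^2 - 0.64^2)/(2*0.86*0.64) = 0.27509539
th2 = acos(0.27509539) = 74.0323 deg

74.0323 degrees


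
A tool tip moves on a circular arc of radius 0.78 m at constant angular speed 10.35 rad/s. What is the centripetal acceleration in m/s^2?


a_c = omega^2 * r = 10.35^2 * 0.78 = 83.5555

83.5555 m/s^2


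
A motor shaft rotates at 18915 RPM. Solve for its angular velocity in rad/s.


omega = 18915 * 2*pi/60 = 1980.7742

1980.7742 rad/s


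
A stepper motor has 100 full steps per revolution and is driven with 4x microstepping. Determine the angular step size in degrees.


step = 360/(100*4) = 360/400 = 0.9000

0.9000 degrees


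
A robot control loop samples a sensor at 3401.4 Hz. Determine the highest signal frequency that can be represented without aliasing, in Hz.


f_max = f_s/2 = 3401.4/2 = 1700.7000

1700.7000 Hz


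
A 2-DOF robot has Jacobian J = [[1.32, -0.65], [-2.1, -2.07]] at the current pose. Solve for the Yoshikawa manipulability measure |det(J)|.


det(J) = 1.32*-2.07 - (-0.65)*(-2.1) = -4.0974
|det(J)| = 4.0974

4.0974


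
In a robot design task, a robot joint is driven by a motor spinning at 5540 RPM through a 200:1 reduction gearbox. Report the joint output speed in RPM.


omega_joint = omega_motor / N = 5540 / 200 = 27.7000

27.7000 RPM


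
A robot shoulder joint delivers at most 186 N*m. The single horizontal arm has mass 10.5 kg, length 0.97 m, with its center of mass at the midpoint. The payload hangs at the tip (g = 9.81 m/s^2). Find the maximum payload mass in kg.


tau_arm = m_arm*g*(L/2) = 10.5*9.81*0.97/2 = 49.9574 N*m
tau_payload = tau_max - tau_arm = 186 - 49.9574 = 136.0426
m_payload = tau_payload / (g*L) = 136.0426 / (9.81*0.97) = 14.2966

14.2966 kg


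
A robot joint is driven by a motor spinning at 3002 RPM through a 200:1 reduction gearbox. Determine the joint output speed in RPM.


omega_joint = omega_motor / N = 3002 / 200 = 15.0100

15.0100 RPM


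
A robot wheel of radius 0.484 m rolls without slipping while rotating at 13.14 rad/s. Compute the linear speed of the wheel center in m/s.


v = omega * r = 13.14 * 0.484 = 6.3598

6.3598 m/s


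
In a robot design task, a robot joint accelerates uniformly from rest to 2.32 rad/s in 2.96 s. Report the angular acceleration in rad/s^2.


alpha = delta_omega / t = 2.32 / 2.96 = 0.7838

0.7838 rad/s^2


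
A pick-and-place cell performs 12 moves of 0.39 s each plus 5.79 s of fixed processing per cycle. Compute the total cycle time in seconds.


T = 12*0.39 + 5.79 = 10.4700

10.4700 s


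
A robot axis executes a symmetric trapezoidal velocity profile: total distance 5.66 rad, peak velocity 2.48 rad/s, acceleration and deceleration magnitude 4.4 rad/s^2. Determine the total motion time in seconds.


t_acc = v/a = 2.48/4.4 = 0.563636 s
d_acc = v^2/(2a) = 0.698909 rad (each ramp)
d_cruise = 5.66 - 2*0.698909 = 4.262182 rad
t_cruise = 4.262182/2.48 = 1.718622 s
t_total = 2*0.563636 + 1.718622 = 2.8459

2.8459 s


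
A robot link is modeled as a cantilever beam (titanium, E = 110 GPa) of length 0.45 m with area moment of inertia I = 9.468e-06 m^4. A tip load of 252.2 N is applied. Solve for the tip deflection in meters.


delta = F*L^3/(3*E*I) = 252.2*0.45^3/(3*1.100e+11*9.468e-06)
      = 22.981725/3124440 = 7.3555e-06

7.3555e-06 m


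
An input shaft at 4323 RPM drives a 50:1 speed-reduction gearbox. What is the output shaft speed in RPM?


omega_out = omega_in / N = 4323 / 50 = 86.4600

86.4600 RPM


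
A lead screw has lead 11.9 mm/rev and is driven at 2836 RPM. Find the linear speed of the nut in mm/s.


v = lead * (RPM/60) = 11.9*2836/60 = 562.4733

562.4733 mm/s


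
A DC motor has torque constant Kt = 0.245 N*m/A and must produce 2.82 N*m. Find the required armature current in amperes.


I = tau / Kt = 2.82/0.245 = 11.5102

11.5102 A


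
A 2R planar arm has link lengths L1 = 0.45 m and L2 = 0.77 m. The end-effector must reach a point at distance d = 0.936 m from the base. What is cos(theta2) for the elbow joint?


cos(th2) = (d^2 - L1^2 - L2^2)/(2*L1*L2) = (0.936^2 - 0.45^2 - 0.77^2)/(2*0.45*0.77) = 0.1164

0.1164


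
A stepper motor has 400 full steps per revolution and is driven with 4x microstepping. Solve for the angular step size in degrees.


step = 360/(400*4) = 360/1600 = 0.2250

0.2250 degrees


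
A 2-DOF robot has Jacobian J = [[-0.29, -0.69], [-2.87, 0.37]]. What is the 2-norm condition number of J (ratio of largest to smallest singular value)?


JJ^T eigenvalues: trace(JJ^T) = 8.9340, det(JJ^T) = det(J)^2 = 4.35807376
s_max^2 = (8.9340 + sqrt(62.38406096))/2 = 8.41617906
s_min^2 = (8.9340 - sqrt(62.38406096))/2 = 0.51782094
kappa = s_max/s_min = sqrt(8.41617906/0.51782094) = 4.0315

4.0315


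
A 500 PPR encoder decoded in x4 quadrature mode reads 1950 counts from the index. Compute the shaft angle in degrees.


angle = counts * 360 / (PPR*4) = 1950 * 360 / 2000 = 351.0000

351.0000 degrees


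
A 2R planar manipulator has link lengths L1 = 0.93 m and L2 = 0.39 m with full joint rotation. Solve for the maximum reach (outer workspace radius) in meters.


r_max = L1 + L2 = 0.93 + 0.39 = 1.3200

1.3200 m


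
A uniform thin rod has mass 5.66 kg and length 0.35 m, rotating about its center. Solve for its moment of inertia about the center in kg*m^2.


I = (1/12)*m*L^2 = (1/12)*5.66*0.35^2 = 0.0578

0.0578 kg*m^2


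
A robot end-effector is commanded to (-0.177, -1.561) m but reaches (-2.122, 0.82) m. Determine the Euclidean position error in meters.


dx = -2.122 - (-0.177) = -1.9450, dy = 0.82 - (-1.561) = 2.3810
err = sqrt(3.783025 + 5.669161) = 3.0744

3.0744 m


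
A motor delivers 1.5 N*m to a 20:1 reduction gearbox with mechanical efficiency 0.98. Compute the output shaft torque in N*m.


tau_out = tau_in * N * eta = 1.5 * 20 * 0.98 = 29.4000

29.4000 N*m


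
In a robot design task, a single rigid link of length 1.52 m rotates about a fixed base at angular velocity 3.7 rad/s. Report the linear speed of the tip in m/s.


v = L*omega = 1.52 * 3.7 = 5.6240

5.6240 m/s


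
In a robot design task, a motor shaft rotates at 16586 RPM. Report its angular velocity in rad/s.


omega = 16586 * 2*pi/60 = 1736.8819

1736.8819 rad/s


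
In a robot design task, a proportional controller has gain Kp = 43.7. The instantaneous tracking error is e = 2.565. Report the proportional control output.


u_P = Kp * e = 43.7 * 2.565 = 112.0905

112.0905


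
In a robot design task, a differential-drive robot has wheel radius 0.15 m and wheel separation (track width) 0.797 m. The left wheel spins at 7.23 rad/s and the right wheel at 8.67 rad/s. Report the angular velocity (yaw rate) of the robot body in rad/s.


omega = r*(wR - wL)/L = 0.15*(8.67 - (7.23))/0.797 = 0.2710

0.2710 rad/s


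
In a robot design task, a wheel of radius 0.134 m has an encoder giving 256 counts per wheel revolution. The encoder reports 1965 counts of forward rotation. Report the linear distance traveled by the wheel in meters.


revs = 1965/256 = 7.675781
d = revs * 2*pi*r = 7.675781 * 2*pi*0.134 = 6.4626

6.4626 m
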